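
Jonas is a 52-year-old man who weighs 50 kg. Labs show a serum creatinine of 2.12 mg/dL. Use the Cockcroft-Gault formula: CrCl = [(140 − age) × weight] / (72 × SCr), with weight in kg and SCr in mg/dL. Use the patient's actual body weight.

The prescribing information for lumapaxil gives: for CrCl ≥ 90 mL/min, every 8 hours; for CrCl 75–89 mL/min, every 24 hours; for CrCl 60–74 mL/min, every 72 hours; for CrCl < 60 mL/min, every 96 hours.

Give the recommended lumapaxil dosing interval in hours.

every 96 hours

CrCl = (140 − 52) × 50 / (72 × 2.12) = 4400.0 / 152.64 ≈ 28.8 mL/min
CrCl ≈ 29 mL/min → bracket < 60 mL/min → every 96 hours.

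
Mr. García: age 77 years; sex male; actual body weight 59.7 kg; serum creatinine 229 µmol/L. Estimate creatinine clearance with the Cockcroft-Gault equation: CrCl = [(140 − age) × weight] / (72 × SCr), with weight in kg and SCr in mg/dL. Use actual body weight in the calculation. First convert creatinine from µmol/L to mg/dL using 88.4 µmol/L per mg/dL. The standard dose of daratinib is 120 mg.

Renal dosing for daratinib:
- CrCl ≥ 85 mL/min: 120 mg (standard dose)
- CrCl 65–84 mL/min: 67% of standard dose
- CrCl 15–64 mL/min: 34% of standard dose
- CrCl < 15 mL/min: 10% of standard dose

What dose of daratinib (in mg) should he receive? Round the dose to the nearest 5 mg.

SCr = 229 / 88.4 = 2.59 mg/dL
CrCl = (140 − 77) × 59.7 / (72 × 2.59) = 3761.1 / 186.48 ≈ 20.2 mL/min
CrCl ≈ 20 mL/min → bracket 15–64 mL/min.
34% of 120 mg = 40.8 mg → 40 mg

40 mg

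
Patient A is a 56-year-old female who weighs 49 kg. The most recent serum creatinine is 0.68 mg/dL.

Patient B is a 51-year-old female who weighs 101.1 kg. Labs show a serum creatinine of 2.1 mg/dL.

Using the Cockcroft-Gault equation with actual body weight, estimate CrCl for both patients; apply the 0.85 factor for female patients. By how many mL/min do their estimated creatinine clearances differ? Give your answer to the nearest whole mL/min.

Patient A: CrCl = (140 − 56) × 49 / (72 × 0.68) × 0.85 = 4116.0 / 48.96 × 0.85 ≈ 71.5 mL/min
Patient B: CrCl = (140 − 51) × 101.1 / (72 × 2.1) × 0.85 = 8997.9 / 151.20 × 0.85 ≈ 50.6 mL/min
|71.5 − 50.6| = 20.9 mL/min

21 mL/min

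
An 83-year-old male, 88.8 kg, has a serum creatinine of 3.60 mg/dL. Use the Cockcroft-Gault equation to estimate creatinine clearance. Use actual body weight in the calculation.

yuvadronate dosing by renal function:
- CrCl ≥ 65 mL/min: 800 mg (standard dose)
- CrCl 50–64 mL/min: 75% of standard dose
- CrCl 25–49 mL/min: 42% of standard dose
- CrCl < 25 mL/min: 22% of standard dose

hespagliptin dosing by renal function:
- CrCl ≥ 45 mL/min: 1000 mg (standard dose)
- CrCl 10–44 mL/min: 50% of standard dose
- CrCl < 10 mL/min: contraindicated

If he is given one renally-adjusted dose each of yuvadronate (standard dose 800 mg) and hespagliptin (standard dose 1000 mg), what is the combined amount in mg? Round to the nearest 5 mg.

CrCl = (140 − 83) × 88.8 / (72 × 3.6) = 5061.6 / 259.20 ≈ 19.5 mL/min
CrCl ≈ 20 mL/min.
yuvadronate: < 25 mL/min → 22% of 800 mg = 176 mg.
hespagliptin: 10–44 mL/min → 50% of 1000 mg = 500 mg.
Total = 176 + 500 = 676 mg.

675 mg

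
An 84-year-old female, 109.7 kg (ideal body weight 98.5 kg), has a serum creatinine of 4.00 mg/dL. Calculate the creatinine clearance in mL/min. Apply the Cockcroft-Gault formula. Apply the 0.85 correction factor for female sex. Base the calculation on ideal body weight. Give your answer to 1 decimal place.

CrCl = (140 − 84) × 98.5 / (72 × 4) × 0.85 = 5516.0 / 288.00 × 0.85 ≈ 16.3 mL/min

16.3 mL/min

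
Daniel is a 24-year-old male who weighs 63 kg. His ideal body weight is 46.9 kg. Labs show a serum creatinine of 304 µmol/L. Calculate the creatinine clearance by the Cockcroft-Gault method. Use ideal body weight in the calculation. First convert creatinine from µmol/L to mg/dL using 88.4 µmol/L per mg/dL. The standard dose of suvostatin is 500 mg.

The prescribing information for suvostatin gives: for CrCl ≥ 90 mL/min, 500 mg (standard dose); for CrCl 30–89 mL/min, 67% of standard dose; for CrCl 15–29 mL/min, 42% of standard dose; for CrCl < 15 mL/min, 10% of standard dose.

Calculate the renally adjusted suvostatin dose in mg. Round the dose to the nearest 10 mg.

SCr = 304 / 88.4 = 3.439 mg/dL
CrCl = (140 − 24) × 46.9 / (72 × 3.439) = 5440.4 / 247.61 ≈ 22.0 mL/min
CrCl ≈ 22 mL/min → bracket 15–29 mL/min.
42% of 500 mg = 210 mg

210 mg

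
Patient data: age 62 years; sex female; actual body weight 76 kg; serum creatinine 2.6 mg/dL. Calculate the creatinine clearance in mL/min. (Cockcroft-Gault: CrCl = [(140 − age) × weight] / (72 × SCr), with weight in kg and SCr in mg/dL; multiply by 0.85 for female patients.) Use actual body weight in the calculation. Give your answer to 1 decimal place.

CrCl = (140 − 62) × 76 / (72 × 2.6) × 0.85 = 5928.0 / 187.20 × 0.85 ≈ 26.9 mL/min

26.9 mL/min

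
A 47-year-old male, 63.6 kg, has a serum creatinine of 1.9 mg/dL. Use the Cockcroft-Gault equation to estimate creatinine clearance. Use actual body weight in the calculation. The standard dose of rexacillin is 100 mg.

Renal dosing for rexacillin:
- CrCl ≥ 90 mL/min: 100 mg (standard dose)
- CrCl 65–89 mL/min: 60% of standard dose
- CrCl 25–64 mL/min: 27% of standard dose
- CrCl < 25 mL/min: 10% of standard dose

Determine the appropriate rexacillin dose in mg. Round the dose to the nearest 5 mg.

25 mg

CrCl = (140 − 47) × 63.6 / (72 × 1.9) = 5914.8 / 136.80 ≈ 43.2 mL/min
CrCl ≈ 43 mL/min → bracket 25–64 mL/min.
27% of 100 mg = 27 mg → 25 mg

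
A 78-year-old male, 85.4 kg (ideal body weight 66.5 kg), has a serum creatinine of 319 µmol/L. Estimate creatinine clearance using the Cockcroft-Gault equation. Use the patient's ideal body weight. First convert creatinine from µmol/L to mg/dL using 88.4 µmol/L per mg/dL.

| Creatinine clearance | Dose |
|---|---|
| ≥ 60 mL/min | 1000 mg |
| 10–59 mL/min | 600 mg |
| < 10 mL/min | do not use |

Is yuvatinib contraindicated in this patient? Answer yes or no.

SCr = 319 / 88.4 = 3.609 mg/dL
CrCl = (140 − 78) × 66.5 / (72 × 3.609) = 4123.0 / 259.85 ≈ 15.9 mL/min
CrCl ≈ 16 mL/min, which is ≥ 10 mL/min.

no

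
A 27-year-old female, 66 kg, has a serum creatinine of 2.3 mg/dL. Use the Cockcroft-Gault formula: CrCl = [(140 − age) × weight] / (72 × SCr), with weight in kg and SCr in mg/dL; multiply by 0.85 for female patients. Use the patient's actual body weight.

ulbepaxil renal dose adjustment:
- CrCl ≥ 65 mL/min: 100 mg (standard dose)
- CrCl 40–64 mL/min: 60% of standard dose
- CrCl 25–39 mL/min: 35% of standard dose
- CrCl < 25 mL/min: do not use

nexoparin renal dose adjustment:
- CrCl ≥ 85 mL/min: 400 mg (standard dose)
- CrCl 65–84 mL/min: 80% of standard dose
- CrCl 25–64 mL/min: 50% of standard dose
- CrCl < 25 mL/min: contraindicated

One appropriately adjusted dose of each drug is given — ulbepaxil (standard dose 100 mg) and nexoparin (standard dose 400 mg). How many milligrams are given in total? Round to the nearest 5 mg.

235 mg

CrCl = (140 − 27) × 66 / (72 × 2.3) × 0.85 = 7458.0 / 165.60 × 0.85 ≈ 38.3 mL/min
CrCl ≈ 38 mL/min.
ulbepaxil: 25–39 mL/min → 35% of 100 mg = 35 mg.
nexoparin: 25–64 mL/min → 50% of 400 mg = 200 mg.
Total = 35 + 200 = 235 mg.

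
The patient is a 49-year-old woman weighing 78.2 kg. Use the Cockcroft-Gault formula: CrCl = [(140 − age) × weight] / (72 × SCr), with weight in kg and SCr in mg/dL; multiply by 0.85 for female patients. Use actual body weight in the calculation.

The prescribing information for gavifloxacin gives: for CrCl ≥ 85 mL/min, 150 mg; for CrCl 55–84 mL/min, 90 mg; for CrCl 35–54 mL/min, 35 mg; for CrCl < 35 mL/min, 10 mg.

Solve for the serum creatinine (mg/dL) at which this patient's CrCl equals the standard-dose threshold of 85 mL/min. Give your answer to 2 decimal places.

0.99 mg/dL

Standard dose requires CrCl ≥ 85 mL/min.
Set (140 − 49) × 78.2 × 0.85 / (72 × SCr) = 85
SCr = (140 − 49) × 78.2 × 0.85 / (72 × 85) = 0.988 mg/dL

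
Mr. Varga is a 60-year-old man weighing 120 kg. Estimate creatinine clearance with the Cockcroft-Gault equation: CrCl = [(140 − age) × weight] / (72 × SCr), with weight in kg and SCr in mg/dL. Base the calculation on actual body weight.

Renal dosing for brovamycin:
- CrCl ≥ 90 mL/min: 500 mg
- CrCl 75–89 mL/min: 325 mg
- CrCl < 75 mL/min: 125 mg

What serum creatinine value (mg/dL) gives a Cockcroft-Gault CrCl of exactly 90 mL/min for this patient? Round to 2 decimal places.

Standard dose requires CrCl ≥ 90 mL/min.
Set (140 − 60) × 120 / (72 × SCr) = 90
SCr = (140 − 60) × 120 / (72 × 90) = 1.481 mg/dL

1.48 mg/dL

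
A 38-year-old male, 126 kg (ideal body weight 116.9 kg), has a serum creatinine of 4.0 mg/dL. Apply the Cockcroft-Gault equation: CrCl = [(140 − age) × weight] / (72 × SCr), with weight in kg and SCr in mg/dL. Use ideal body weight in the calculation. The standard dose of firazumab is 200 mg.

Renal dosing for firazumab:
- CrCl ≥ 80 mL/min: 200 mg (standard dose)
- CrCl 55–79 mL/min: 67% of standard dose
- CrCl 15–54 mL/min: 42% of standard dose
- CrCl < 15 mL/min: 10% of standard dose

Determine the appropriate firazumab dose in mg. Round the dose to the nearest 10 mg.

80 mg

CrCl = (140 − 38) × 116.9 / (72 × 4) = 11923.8 / 288.00 ≈ 41.4 mL/min
CrCl ≈ 41 mL/min → bracket 15–54 mL/min.
42% of 200 mg = 84 mg → 80 mg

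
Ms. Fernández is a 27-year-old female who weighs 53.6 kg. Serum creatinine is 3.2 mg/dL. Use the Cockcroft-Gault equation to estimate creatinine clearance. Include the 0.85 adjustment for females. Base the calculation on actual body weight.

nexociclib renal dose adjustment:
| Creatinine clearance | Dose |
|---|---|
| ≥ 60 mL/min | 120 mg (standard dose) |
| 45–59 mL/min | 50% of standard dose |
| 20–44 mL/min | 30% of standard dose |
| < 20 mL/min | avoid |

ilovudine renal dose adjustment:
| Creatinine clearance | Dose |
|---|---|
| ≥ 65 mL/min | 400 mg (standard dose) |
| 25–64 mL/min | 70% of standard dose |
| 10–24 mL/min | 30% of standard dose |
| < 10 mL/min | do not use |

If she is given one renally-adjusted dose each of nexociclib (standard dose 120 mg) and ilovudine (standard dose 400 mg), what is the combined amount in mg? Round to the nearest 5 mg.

155 mg

CrCl = (140 − 27) × 53.6 / (72 × 3.2) × 0.85 = 6056.8 / 230.40 × 0.85 ≈ 22.3 mL/min
CrCl ≈ 22 mL/min.
nexociclib: 20–44 mL/min → 30% of 120 mg = 36 mg.
ilovudine: 10–24 mL/min → 30% of 400 mg = 120 mg.
Total = 36 + 120 = 156 mg.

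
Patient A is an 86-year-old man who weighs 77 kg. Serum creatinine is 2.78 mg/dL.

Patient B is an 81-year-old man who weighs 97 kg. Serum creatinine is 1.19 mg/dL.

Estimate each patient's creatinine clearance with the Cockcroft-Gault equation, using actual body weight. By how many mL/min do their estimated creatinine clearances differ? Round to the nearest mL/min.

46 mL/min

Patient A: CrCl = (140 − 86) × 77 / (72 × 2.78) = 4158.0 / 200.16 ≈ 20.8 mL/min
Patient B: CrCl = (140 − 81) × 97 / (72 × 1.19) = 5723.0 / 85.68 ≈ 66.8 mL/min
|20.8 − 66.8| = 46.0 mL/min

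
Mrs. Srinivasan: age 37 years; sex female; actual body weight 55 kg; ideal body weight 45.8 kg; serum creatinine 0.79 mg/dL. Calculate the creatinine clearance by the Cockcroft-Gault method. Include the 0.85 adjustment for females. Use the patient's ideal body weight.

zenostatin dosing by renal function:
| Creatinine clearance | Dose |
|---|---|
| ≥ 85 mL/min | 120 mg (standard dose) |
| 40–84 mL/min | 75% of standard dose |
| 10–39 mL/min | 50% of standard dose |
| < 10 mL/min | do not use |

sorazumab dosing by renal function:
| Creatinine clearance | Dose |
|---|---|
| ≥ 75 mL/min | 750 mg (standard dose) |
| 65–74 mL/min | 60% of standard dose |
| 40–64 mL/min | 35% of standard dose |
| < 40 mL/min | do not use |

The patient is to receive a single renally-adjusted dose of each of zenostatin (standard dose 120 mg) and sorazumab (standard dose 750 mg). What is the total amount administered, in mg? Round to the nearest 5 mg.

540 mg

CrCl = (140 − 37) × 45.8 / (72 × 0.79) × 0.85 = 4717.4 / 56.88 × 0.85 ≈ 70.5 mL/min
CrCl ≈ 70 mL/min.
zenostatin: 40–84 mL/min → 75% of 120 mg = 90 mg.
sorazumab: 65–74 mL/min → 60% of 750 mg = 450 mg.
Total = 90 + 450 = 540 mg.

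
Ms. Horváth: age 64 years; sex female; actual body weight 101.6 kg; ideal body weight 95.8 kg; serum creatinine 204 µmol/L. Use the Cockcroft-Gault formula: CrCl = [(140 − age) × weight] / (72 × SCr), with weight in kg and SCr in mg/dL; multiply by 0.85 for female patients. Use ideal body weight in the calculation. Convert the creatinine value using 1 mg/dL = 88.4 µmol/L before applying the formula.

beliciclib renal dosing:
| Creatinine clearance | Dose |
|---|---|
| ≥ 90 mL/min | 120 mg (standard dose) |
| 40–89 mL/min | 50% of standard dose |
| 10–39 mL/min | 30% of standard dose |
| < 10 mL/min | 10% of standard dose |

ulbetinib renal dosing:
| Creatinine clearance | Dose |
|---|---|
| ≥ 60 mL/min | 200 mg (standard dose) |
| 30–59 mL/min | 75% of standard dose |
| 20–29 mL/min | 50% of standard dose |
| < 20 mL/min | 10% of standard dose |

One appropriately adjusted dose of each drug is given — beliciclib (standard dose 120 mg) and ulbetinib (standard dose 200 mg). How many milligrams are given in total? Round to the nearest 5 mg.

SCr = 204 / 88.4 = 2.308 mg/dL
CrCl = (140 − 64) × 95.8 / (72 × 2.308) × 0.85 = 7280.8 / 166.18 × 0.85 ≈ 37.2 mL/min
CrCl ≈ 37 mL/min.
beliciclib: 10–39 mL/min → 30% of 120 mg = 36 mg.
ulbetinib: 30–59 mL/min → 75% of 200 mg = 150 mg.
Total = 36 + 150 = 186 mg.

185 mg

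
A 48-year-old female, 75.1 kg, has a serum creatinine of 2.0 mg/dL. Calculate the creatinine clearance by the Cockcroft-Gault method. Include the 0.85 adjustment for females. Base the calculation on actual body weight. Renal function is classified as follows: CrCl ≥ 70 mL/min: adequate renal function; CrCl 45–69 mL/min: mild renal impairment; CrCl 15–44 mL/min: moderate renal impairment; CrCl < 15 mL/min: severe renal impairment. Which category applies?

moderate renal impairment

CrCl = (140 − 48) × 75.1 / (72 × 2) × 0.85 = 6909.2 / 144.00 × 0.85 ≈ 40.8 mL/min
41 mL/min falls in the 'moderate renal impairment' range.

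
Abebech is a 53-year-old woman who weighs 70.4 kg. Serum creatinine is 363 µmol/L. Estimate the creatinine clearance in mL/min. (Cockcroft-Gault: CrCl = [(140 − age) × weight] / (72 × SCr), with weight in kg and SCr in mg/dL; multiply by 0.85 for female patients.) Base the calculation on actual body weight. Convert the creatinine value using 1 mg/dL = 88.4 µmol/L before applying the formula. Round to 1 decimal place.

17.6 mL/min

SCr = 363 / 88.4 = 4.106 mg/dL
CrCl = (140 − 53) × 70.4 / (72 × 4.106) × 0.85 = 6124.8 / 295.63 × 0.85 ≈ 17.6 mL/min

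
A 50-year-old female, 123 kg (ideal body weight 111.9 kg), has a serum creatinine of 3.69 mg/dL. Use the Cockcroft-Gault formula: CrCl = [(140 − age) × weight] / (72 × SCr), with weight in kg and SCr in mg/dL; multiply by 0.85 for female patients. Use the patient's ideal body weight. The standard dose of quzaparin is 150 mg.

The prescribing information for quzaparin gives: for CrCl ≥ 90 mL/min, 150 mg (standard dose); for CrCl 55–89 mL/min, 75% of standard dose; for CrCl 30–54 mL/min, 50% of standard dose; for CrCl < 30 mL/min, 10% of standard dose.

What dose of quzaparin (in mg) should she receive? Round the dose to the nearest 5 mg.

75 mg

CrCl = (140 − 50) × 111.9 / (72 × 3.69) × 0.85 = 10071.0 / 265.68 × 0.85 ≈ 32.2 mL/min
CrCl ≈ 32 mL/min → bracket 30–54 mL/min.
50% of 150 mg = 75 mg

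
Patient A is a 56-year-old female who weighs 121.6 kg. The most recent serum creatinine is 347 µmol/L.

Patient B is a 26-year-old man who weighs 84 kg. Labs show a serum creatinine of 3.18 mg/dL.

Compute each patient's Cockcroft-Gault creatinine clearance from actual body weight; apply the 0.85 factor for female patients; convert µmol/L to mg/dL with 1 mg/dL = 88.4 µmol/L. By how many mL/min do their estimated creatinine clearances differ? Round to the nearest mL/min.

Patient A: SCr = 347 / 88.4 = 3.925 mg/dL
Patient A: CrCl = (140 − 56) × 121.6 / (72 × 3.925) × 0.85 = 10214.4 / 282.60 × 0.85 ≈ 30.7 mL/min
Patient B: CrCl = (140 − 26) × 84 / (72 × 3.18) = 9576.0 / 228.96 ≈ 41.8 mL/min
|30.7 − 41.8| = 11.1 mL/min

11 mL/min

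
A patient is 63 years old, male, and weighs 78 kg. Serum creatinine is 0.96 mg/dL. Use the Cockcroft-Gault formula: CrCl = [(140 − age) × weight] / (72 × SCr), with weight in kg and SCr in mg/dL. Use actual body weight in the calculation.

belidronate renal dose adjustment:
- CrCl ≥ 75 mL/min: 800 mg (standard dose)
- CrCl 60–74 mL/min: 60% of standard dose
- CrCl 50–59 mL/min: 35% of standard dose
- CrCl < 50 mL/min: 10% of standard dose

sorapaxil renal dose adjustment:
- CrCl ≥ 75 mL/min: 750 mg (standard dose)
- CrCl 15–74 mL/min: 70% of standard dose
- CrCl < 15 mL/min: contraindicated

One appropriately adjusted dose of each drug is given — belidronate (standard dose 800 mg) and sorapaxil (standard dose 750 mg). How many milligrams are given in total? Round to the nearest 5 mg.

1550 mg

CrCl = (140 − 63) × 78 / (72 × 0.96) = 6006.0 / 69.12 ≈ 86.9 mL/min
CrCl ≈ 87 mL/min.
belidronate: ≥ 75 mL/min → 100% of 800 mg = 800 mg.
sorapaxil: ≥ 75 mL/min → 100% of 750 mg = 750 mg.
Total = 800 + 750 = 1550 mg.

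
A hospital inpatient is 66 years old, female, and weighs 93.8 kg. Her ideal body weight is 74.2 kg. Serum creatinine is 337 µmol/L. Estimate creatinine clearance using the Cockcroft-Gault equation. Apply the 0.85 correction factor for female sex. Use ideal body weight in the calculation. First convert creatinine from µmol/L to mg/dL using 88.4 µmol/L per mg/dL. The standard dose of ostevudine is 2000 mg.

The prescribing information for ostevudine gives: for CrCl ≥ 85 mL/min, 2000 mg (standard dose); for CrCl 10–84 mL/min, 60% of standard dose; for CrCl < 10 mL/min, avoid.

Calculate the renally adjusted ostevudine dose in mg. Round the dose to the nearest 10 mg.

SCr = 337 / 88.4 = 3.812 mg/dL
CrCl = (140 − 66) × 74.2 / (72 × 3.812) × 0.85 = 5490.8 / 274.46 × 0.85 ≈ 17.0 mL/min
CrCl ≈ 17 mL/min → bracket 10–84 mL/min.
60% of 2000 mg = 1200 mg

1200 mg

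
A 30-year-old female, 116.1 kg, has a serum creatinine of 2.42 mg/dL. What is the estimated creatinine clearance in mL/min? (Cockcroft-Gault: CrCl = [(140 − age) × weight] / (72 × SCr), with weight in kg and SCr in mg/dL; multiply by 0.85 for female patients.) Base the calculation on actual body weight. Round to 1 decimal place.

CrCl = (140 − 30) × 116.1 / (72 × 2.42) × 0.85 = 12771.0 / 174.24 × 0.85 ≈ 62.3 mL/min

62.3 mL/min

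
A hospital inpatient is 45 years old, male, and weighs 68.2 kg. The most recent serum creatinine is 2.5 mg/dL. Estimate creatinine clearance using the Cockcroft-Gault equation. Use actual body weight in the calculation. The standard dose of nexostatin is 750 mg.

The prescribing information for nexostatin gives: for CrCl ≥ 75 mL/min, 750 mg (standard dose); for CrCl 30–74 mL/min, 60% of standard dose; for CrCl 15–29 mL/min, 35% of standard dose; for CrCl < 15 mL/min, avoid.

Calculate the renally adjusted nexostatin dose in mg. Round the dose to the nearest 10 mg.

450 mg

CrCl = (140 − 45) × 68.2 / (72 × 2.5) = 6479.0 / 180.00 ≈ 36.0 mL/min
CrCl ≈ 36 mL/min → bracket 30–74 mL/min.
60% of 750 mg = 450 mg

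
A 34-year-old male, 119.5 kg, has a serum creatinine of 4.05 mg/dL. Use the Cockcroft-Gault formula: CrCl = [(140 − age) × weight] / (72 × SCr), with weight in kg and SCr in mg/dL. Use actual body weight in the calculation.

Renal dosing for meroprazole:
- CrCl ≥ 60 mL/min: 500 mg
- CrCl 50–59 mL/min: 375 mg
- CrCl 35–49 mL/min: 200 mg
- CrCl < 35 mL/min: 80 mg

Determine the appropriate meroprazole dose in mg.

CrCl = (140 − 34) × 119.5 / (72 × 4.05) = 12667.0 / 291.60 ≈ 43.4 mL/min
CrCl ≈ 43 mL/min → bracket 35–49 mL/min.
Dose for this bracket: 200 mg.

200 mg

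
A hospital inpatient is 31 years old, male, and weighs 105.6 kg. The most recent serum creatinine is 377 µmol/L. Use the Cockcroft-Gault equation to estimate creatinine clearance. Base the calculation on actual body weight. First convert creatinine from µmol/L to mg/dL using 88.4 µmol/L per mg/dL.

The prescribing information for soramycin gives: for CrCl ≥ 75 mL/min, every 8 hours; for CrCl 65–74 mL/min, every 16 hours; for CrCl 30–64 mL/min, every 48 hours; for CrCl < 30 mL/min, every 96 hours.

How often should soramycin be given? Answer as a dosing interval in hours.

SCr = 377 / 88.4 = 4.265 mg/dL
CrCl = (140 − 31) × 105.6 / (72 × 4.265) = 11510.4 / 307.08 ≈ 37.5 mL/min
CrCl ≈ 37 mL/min → bracket 30–64 mL/min → every 48 hours.

every 48 hours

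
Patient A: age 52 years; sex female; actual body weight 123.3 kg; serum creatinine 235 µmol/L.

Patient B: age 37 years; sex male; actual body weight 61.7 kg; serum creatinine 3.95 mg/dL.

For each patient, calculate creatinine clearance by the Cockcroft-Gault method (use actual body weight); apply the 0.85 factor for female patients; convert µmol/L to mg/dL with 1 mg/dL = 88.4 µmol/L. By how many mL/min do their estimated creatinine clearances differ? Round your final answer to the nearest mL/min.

Patient A: SCr = 235 / 88.4 = 2.658 mg/dL
Patient A: CrCl = (140 − 52) × 123.3 / (72 × 2.658) × 0.85 = 10850.4 / 191.38 × 0.85 ≈ 48.2 mL/min
Patient B: CrCl = (140 − 37) × 61.7 / (72 × 3.95) = 6355.1 / 284.40 ≈ 22.3 mL/min
|48.2 − 22.3| = 25.9 mL/min

26 mL/min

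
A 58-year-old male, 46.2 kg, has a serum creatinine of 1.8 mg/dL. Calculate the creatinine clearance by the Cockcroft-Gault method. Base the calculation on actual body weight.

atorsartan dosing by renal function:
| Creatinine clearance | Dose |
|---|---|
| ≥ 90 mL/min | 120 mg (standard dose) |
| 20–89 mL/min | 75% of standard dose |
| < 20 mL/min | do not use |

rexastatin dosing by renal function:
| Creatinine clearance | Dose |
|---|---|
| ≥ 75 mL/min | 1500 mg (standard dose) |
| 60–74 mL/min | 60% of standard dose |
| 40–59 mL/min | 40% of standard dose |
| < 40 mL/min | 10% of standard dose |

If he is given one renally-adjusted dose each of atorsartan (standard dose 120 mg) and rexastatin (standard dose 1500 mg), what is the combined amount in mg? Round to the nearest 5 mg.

CrCl = (140 − 58) × 46.2 / (72 × 1.8) = 3788.4 / 129.60 ≈ 29.2 mL/min
CrCl ≈ 29 mL/min.
atorsartan: 20–89 mL/min → 75% of 120 mg = 90 mg.
rexastatin: < 40 mL/min → 10% of 1500 mg = 150 mg.
Total = 90 + 150 = 240 mg.

240 mg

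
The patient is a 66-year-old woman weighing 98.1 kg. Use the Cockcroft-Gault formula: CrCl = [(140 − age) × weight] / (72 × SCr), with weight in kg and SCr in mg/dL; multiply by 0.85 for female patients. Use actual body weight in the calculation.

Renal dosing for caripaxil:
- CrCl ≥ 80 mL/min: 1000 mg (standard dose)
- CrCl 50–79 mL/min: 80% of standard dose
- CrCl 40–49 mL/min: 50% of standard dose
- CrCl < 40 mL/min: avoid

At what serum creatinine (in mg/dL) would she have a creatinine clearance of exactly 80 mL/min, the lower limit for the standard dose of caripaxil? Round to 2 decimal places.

Standard dose requires CrCl ≥ 80 mL/min.
Set (140 − 66) × 98.1 × 0.85 / (72 × SCr) = 80
SCr = (140 − 66) × 98.1 × 0.85 / (72 × 80) = 1.071 mg/dL

1.07 mg/dL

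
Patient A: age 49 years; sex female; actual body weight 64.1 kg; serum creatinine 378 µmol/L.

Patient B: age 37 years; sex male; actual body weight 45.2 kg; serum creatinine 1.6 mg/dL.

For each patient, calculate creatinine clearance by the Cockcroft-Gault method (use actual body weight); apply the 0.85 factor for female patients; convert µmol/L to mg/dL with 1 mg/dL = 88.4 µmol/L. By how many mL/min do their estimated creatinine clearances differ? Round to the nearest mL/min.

Patient A: SCr = 378 / 88.4 = 4.276 mg/dL
Patient A: CrCl = (140 − 49) × 64.1 / (72 × 4.276) × 0.85 = 5833.1 / 307.87 × 0.85 ≈ 16.1 mL/min
Patient B: CrCl = (140 − 37) × 45.2 / (72 × 1.6) = 4655.6 / 115.20 ≈ 40.4 mL/min
|16.1 − 40.4| = 24.3 mL/min

24 mL/min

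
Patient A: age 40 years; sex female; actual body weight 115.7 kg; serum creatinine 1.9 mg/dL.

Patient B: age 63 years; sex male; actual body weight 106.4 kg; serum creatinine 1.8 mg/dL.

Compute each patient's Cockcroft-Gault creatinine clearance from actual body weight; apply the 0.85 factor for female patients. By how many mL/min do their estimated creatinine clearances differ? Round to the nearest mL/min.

9 mL/min

Patient A: CrCl = (140 − 40) × 115.7 / (72 × 1.9) × 0.85 = 11570.0 / 136.80 × 0.85 ≈ 71.9 mL/min
Patient B: CrCl = (140 − 63) × 106.4 / (72 × 1.8) = 8192.8 / 129.60 ≈ 63.2 mL/min
|71.9 − 63.2| = 8.7 mL/min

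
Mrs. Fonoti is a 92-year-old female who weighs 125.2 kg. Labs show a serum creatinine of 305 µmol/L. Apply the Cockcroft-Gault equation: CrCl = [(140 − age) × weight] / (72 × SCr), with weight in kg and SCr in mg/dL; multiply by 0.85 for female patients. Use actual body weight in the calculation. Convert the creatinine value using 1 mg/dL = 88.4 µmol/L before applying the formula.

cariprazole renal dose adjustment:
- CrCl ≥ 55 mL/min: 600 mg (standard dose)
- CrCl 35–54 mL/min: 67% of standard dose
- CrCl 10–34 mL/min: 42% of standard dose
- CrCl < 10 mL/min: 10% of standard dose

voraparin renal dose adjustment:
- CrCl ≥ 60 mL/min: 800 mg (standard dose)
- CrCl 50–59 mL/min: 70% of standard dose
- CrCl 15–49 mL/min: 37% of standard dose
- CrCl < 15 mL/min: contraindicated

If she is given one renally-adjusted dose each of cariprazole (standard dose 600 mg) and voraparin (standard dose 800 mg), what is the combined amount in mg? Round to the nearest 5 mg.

550 mg

SCr = 305 / 88.4 = 3.45 mg/dL
CrCl = (140 − 92) × 125.2 / (72 × 3.45) × 0.85 = 6009.6 / 248.40 × 0.85 ≈ 20.6 mL/min
CrCl ≈ 21 mL/min.
cariprazole: 10–34 mL/min → 42% of 600 mg = 252 mg.
voraparin: 15–49 mL/min → 37% of 800 mg = 296 mg.
Total = 252 + 296 = 548 mg.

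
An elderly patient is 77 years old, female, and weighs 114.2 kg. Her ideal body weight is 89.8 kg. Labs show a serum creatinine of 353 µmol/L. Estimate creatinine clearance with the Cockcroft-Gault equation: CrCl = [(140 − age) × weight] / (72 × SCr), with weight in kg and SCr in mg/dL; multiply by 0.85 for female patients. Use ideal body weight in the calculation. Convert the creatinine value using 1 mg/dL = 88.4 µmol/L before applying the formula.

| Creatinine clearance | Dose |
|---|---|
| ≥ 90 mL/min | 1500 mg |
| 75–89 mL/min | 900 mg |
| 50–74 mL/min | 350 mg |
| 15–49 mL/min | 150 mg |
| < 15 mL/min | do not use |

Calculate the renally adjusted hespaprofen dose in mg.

SCr = 353 / 88.4 = 3.993 mg/dL
CrCl = (140 − 77) × 89.8 / (72 × 3.993) × 0.85 = 5657.4 / 287.50 × 0.85 ≈ 16.7 mL/min
CrCl ≈ 17 mL/min → bracket 15–49 mL/min.
Dose for this bracket: 150 mg.

150 mg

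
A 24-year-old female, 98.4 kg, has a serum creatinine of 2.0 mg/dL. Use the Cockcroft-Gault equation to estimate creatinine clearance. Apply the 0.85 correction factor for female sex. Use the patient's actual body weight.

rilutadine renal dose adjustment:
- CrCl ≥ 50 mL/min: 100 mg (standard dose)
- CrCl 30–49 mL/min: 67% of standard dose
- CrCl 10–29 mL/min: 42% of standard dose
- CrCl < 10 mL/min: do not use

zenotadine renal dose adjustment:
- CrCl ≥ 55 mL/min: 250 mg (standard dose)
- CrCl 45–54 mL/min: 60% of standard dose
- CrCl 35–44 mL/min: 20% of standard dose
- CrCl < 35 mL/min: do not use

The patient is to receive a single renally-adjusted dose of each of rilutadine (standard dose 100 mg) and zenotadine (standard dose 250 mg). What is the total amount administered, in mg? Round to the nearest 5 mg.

350 mg

CrCl = (140 − 24) × 98.4 / (72 × 2) × 0.85 = 11414.4 / 144.00 × 0.85 ≈ 67.4 mL/min
CrCl ≈ 67 mL/min.
rilutadine: ≥ 50 mL/min → 100% of 100 mg = 100 mg.
zenotadine: ≥ 55 mL/min → 100% of 250 mg = 250 mg.
Total = 100 + 250 = 350 mg.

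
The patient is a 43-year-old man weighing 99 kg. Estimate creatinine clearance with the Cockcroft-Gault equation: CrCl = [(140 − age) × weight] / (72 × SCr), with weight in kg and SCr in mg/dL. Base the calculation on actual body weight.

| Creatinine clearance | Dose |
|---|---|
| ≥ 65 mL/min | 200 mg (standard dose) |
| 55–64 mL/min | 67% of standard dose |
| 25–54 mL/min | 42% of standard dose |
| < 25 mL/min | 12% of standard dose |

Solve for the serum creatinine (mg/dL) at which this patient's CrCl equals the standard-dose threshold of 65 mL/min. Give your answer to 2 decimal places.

2.05 mg/dL

Standard dose requires CrCl ≥ 65 mL/min.
Set (140 − 43) × 99 / (72 × SCr) = 65
SCr = (140 − 43) × 99 / (72 × 65) = 2.052 mg/dL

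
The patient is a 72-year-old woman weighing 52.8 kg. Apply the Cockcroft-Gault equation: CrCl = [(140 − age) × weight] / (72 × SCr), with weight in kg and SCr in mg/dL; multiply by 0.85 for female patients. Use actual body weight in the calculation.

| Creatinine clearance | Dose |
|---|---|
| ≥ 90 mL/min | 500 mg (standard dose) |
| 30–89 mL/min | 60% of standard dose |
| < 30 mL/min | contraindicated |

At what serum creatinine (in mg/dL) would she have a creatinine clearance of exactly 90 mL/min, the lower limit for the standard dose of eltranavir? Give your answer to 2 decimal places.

Standard dose requires CrCl ≥ 90 mL/min.
Set (140 − 72) × 52.8 × 0.85 / (72 × SCr) = 90
SCr = (140 − 72) × 52.8 × 0.85 / (72 × 90) = 0.471 mg/dL

0.47 mg/dL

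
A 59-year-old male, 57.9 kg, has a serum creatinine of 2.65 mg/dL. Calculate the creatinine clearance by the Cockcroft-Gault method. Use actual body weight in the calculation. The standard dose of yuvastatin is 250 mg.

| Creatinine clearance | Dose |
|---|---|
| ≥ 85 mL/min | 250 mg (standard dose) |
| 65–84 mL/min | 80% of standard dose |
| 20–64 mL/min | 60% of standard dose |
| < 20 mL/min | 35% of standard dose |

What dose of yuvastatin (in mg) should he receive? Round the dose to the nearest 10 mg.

150 mg

CrCl = (140 − 59) × 57.9 / (72 × 2.65) = 4689.9 / 190.80 ≈ 24.6 mL/min
CrCl ≈ 25 mL/min → bracket 20–64 mL/min.
60% of 250 mg = 150 mg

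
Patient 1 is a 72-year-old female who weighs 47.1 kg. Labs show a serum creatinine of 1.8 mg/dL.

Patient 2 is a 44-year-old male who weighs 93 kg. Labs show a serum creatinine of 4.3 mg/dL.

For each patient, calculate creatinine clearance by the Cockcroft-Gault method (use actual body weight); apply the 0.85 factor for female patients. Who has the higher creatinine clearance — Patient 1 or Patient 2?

Patient 2

Patient 1: CrCl = (140 − 72) × 47.1 / (72 × 1.8) × 0.85 = 3202.8 / 129.60 × 0.85 ≈ 21.0 mL/min
Patient 2: CrCl = (140 − 44) × 93 / (72 × 4.3) = 8928.0 / 309.60 ≈ 28.8 mL/min
21.0 vs 28.8 mL/min → Patient 2 is higher.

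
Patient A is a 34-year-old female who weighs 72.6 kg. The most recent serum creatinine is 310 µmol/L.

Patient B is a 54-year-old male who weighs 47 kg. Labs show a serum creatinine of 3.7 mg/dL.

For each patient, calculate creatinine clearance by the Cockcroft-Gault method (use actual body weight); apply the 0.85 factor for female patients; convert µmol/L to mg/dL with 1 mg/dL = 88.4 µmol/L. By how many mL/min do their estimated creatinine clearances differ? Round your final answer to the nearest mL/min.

Patient A: SCr = 310 / 88.4 = 3.507 mg/dL
Patient A: CrCl = (140 − 34) × 72.6 / (72 × 3.507) × 0.85 = 7695.6 / 252.50 × 0.85 ≈ 25.9 mL/min
Patient B: CrCl = (140 − 54) × 47 / (72 × 3.7) = 4042.0 / 266.40 ≈ 15.2 mL/min
|25.9 − 15.2| = 10.7 mL/min

11 mL/min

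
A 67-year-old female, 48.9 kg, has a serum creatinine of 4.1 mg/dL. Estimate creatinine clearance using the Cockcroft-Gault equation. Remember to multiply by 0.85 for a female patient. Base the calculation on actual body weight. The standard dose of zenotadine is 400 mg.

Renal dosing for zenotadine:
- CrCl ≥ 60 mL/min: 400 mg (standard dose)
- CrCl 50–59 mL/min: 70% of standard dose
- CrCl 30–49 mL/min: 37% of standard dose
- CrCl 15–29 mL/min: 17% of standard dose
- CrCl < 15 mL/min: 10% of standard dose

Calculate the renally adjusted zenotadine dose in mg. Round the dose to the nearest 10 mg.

40 mg

CrCl = (140 − 67) × 48.9 / (72 × 4.1) × 0.85 = 3569.7 / 295.20 × 0.85 ≈ 10.3 mL/min
CrCl ≈ 10 mL/min → bracket < 15 mL/min.
10% of 400 mg = 40 mg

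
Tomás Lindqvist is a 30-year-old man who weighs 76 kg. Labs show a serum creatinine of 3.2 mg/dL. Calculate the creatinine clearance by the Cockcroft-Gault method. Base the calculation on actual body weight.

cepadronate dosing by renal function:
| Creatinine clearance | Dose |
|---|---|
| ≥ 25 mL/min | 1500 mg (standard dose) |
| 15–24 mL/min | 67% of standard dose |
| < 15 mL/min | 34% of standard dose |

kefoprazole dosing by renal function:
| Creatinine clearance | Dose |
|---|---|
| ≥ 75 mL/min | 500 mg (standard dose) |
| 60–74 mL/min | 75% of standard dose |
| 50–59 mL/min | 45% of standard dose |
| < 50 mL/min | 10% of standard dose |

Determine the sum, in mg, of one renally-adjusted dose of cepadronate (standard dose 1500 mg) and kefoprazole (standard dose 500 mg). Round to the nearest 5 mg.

1550 mg

CrCl = (140 − 30) × 76 / (72 × 3.2) = 8360.0 / 230.40 ≈ 36.3 mL/min
CrCl ≈ 36 mL/min.
cepadronate: ≥ 25 mL/min → 100% of 1500 mg = 1500 mg.
kefoprazole: < 50 mL/min → 10% of 500 mg = 50 mg.
Total = 1500 + 50 = 1550 mg.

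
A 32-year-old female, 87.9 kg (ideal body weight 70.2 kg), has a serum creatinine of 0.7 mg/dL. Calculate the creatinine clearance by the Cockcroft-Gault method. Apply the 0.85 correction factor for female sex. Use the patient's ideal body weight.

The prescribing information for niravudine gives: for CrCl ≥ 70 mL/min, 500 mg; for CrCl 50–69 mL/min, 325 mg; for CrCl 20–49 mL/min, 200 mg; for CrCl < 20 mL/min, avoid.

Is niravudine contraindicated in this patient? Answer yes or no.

CrCl = (140 − 32) × 70.2 / (72 × 0.7) × 0.85 = 7581.6 / 50.40 × 0.85 ≈ 127.9 mL/min
CrCl ≈ 128 mL/min, which is ≥ 20 mL/min.

no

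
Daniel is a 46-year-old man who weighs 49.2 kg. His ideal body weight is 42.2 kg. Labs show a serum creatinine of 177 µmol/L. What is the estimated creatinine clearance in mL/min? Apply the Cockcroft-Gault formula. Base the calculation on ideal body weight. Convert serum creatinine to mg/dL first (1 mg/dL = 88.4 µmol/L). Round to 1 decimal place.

SCr = 177 / 88.4 = 2.002 mg/dL
CrCl = (140 − 46) × 42.2 / (72 × 2.002) = 3966.8 / 144.14 ≈ 27.5 mL/min

27.5 mL/min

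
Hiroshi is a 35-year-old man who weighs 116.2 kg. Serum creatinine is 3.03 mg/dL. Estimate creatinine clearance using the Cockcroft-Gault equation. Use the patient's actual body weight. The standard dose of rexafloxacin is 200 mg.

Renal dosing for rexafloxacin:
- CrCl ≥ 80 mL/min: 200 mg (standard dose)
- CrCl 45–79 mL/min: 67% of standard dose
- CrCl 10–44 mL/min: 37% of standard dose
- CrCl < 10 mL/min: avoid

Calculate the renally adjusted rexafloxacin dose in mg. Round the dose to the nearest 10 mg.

130 mg

CrCl = (140 − 35) × 116.2 / (72 × 3.03) = 12201.0 / 218.16 ≈ 55.9 mL/min
CrCl ≈ 56 mL/min → bracket 45–79 mL/min.
67% of 200 mg = 134 mg → 130 mg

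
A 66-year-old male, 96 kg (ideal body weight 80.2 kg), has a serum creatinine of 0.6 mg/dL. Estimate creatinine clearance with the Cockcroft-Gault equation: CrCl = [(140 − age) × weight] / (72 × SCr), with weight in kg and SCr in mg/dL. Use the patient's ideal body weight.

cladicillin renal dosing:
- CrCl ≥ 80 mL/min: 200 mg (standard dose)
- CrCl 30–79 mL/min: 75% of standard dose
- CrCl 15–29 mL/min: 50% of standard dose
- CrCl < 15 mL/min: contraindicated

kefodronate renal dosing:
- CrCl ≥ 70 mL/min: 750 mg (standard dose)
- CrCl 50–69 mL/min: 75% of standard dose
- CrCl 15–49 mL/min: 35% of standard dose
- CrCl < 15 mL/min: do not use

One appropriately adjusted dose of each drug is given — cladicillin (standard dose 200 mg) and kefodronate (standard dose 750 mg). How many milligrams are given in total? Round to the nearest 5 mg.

950 mg

CrCl = (140 − 66) × 80.2 / (72 × 0.6) = 5934.8 / 43.20 ≈ 137.4 mL/min
CrCl ≈ 137 mL/min.
cladicillin: ≥ 80 mL/min → 100% of 200 mg = 200 mg.
kefodronate: ≥ 70 mL/min → 100% of 750 mg = 750 mg.
Total = 200 + 750 = 950 mg.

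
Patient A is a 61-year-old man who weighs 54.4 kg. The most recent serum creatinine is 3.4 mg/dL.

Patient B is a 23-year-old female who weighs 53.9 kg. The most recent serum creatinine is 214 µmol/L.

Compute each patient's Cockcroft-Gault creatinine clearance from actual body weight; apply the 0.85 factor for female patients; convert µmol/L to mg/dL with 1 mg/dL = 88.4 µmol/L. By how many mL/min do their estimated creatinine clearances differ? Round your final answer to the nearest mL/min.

Patient A: CrCl = (140 − 61) × 54.4 / (72 × 3.4) = 4297.6 / 244.80 ≈ 17.6 mL/min
Patient B: SCr = 214 / 88.4 = 2.421 mg/dL
Patient B: CrCl = (140 − 23) × 53.9 / (72 × 2.421) × 0.85 = 6306.3 / 174.31 × 0.85 ≈ 30.8 mL/min
|17.6 − 30.8| = 13.2 mL/min

13 mL/min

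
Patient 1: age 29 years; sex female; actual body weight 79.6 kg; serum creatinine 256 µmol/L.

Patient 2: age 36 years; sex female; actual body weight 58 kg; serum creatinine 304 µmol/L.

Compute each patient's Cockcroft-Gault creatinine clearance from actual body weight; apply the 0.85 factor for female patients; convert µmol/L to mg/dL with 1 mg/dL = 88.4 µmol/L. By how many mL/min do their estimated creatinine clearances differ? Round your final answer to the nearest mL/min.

15 mL/min

Patient 1: SCr = 256 / 88.4 = 2.896 mg/dL
Patient 1: CrCl = (140 − 29) × 79.6 / (72 × 2.896) × 0.85 = 8835.6 / 208.51 × 0.85 ≈ 36.0 mL/min
Patient 2: SCr = 304 / 88.4 = 3.439 mg/dL
Patient 2: CrCl = (140 − 36) × 58 / (72 × 3.439) × 0.85 = 6032.0 / 247.61 × 0.85 ≈ 20.7 mL/min
|36.0 − 20.7| = 15.3 mL/min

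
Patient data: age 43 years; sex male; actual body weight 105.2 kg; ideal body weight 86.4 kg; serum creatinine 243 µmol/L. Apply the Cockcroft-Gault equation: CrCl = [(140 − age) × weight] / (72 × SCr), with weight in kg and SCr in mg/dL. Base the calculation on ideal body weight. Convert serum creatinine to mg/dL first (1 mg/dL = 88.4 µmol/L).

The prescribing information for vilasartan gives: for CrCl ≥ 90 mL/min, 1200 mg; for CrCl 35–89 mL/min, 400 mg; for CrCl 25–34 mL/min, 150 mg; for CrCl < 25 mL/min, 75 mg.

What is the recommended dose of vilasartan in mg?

SCr = 243 / 88.4 = 2.749 mg/dL
CrCl = (140 − 43) × 86.4 / (72 × 2.749) = 8380.8 / 197.93 ≈ 42.3 mL/min
CrCl ≈ 42 mL/min → bracket 35–89 mL/min.
Dose for this bracket: 400 mg.

400 mg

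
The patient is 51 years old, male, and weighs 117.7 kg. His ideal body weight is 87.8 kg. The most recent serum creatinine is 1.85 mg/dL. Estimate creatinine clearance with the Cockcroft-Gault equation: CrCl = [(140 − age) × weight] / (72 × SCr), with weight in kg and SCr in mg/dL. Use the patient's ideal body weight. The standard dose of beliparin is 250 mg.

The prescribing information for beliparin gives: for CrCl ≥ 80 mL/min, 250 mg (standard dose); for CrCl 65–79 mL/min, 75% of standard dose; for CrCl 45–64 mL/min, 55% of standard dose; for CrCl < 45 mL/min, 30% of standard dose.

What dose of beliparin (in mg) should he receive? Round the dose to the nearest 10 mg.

140 mg

CrCl = (140 − 51) × 87.8 / (72 × 1.85) = 7814.2 / 133.20 ≈ 58.7 mL/min
CrCl ≈ 59 mL/min → bracket 45–64 mL/min.
55% of 250 mg = 137.5 mg → 140 mg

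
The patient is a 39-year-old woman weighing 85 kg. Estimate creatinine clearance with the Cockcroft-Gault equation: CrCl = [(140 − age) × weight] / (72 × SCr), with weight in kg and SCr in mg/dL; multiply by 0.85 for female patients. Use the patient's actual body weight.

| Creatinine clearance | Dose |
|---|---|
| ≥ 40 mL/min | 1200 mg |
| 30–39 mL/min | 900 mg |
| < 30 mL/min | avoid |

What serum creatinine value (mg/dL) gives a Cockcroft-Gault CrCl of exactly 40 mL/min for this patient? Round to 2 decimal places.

2.53 mg/dL

Standard dose requires CrCl ≥ 40 mL/min.
Set (140 − 39) × 85 × 0.85 / (72 × SCr) = 40
SCr = (140 − 39) × 85 × 0.85 / (72 × 40) = 2.534 mg/dL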